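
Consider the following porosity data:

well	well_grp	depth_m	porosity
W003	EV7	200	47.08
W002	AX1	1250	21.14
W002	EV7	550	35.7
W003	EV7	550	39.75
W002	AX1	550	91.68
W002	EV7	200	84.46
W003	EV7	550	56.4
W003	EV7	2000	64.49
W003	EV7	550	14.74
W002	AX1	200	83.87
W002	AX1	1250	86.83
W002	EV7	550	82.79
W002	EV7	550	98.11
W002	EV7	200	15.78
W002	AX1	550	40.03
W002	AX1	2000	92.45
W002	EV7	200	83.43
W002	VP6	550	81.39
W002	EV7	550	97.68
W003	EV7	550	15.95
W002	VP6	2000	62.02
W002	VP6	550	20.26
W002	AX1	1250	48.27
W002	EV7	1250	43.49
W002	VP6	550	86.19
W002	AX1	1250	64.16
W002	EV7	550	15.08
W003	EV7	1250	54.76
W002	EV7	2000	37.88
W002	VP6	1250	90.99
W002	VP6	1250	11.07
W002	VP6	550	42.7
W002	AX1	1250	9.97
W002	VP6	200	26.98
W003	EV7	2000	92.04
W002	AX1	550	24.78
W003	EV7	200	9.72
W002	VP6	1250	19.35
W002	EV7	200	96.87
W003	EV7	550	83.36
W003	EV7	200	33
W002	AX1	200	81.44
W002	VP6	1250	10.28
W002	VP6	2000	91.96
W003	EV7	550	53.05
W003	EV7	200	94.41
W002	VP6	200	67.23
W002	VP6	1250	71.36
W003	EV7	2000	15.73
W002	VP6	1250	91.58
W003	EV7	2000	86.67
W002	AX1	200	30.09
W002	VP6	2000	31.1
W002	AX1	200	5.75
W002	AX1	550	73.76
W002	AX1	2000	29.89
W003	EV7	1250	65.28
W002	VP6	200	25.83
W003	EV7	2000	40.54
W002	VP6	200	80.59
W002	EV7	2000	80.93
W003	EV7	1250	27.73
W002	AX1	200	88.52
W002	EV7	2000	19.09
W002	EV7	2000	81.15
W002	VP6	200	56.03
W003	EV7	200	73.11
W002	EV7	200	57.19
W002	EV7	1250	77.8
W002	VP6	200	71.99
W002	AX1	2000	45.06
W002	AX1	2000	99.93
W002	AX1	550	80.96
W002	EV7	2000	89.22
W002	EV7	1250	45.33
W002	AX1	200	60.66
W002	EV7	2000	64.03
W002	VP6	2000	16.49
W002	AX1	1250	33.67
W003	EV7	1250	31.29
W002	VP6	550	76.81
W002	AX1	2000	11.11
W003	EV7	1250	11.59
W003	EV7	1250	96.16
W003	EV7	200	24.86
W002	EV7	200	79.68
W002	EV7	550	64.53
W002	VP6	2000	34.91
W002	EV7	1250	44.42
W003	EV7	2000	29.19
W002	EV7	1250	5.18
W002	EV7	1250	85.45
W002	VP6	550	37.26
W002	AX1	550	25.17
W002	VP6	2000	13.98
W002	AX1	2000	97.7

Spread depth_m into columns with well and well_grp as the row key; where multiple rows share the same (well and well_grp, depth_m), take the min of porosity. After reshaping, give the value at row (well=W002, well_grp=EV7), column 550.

Rows with well=W002, well_grp=EV7 and depth_m=550: porosity values are 35.7, 82.79, 98.11, 97.68, 15.08, 64.53.
min(35.7, 82.79, 98.11, 97.68, 15.08, 64.53) = 15.08.

15.08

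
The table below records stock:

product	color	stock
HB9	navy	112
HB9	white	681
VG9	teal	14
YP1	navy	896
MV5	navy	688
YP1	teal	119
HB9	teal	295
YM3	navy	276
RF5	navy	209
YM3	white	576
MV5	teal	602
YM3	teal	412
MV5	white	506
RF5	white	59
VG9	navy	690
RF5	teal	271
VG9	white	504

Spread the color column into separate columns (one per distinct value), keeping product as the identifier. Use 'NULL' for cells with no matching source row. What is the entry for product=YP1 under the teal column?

The long row with product=YP1, color=teal has stock=119.

119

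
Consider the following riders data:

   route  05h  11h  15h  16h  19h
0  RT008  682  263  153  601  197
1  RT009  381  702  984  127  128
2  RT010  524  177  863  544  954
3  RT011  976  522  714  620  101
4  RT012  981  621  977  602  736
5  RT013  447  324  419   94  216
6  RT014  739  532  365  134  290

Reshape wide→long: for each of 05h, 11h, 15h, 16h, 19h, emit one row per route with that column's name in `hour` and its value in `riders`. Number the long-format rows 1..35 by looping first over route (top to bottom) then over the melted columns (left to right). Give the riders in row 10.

128

35 rows total (7 × 5). Row 10: index ⌊(10-1)/5⌋ = 1 into route → RT009; (10-1) mod 5 = 4 into the melted columns → 19h.
So row 10 is (RT009, 19h, 128); riders = 128.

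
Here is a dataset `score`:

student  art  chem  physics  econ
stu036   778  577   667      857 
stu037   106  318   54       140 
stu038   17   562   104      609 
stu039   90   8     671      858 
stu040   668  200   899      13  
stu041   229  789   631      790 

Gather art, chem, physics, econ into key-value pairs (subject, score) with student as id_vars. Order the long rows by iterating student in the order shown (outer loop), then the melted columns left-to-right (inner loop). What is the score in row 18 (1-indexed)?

200

24 rows total (6 × 4). Row 18: index ⌊(18-1)/4⌋ = 4 into student → stu040; (18-1) mod 4 = 1 into the melted columns → chem.
So row 18 is (stu040, chem, 200); score = 200.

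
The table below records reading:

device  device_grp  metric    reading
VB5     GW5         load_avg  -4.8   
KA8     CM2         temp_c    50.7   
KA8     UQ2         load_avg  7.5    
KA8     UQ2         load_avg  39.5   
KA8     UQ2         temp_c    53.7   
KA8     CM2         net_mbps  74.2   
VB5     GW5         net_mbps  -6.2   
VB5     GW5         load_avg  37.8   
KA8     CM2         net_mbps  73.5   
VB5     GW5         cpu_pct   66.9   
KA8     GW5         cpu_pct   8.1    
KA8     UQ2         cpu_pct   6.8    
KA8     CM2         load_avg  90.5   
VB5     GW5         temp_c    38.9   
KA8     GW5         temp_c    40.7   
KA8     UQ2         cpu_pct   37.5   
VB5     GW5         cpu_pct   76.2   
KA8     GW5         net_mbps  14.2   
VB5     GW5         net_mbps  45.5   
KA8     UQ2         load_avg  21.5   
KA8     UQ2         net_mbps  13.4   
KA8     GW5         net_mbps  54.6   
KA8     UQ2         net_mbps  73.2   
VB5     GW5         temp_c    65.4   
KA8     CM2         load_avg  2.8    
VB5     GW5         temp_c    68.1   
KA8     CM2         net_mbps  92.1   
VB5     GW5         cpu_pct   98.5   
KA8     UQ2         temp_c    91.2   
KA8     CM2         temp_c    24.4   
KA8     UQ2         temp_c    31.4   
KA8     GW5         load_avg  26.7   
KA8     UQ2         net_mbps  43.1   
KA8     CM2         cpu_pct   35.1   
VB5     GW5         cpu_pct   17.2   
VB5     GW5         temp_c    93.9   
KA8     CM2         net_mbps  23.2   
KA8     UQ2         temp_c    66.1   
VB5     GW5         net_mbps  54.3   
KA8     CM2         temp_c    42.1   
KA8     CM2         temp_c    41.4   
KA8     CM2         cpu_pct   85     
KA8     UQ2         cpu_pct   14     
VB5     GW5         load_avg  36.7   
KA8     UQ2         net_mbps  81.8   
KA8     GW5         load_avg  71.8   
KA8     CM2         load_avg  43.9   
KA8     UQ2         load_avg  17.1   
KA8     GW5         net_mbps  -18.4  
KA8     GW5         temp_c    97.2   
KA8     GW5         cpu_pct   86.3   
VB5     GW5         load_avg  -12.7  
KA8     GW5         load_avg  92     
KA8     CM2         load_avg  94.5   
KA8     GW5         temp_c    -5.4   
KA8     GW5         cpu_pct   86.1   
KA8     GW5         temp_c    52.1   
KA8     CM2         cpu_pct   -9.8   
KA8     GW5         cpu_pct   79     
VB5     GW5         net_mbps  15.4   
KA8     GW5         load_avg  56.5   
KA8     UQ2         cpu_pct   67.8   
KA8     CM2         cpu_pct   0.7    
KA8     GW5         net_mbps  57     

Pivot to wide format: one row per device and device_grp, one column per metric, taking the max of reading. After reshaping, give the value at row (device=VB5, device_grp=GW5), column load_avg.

37.8

Rows with device=VB5, device_grp=GW5 and metric=load_avg: reading values are -4.8, 37.8, 36.7, -12.7.
max(-4.8, 37.8, 36.7, -12.7) = 37.8.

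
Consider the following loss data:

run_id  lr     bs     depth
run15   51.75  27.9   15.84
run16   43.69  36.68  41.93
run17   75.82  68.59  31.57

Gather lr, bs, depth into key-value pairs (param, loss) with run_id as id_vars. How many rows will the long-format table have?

3 run_id values × 3 melted columns = 9 rows.

9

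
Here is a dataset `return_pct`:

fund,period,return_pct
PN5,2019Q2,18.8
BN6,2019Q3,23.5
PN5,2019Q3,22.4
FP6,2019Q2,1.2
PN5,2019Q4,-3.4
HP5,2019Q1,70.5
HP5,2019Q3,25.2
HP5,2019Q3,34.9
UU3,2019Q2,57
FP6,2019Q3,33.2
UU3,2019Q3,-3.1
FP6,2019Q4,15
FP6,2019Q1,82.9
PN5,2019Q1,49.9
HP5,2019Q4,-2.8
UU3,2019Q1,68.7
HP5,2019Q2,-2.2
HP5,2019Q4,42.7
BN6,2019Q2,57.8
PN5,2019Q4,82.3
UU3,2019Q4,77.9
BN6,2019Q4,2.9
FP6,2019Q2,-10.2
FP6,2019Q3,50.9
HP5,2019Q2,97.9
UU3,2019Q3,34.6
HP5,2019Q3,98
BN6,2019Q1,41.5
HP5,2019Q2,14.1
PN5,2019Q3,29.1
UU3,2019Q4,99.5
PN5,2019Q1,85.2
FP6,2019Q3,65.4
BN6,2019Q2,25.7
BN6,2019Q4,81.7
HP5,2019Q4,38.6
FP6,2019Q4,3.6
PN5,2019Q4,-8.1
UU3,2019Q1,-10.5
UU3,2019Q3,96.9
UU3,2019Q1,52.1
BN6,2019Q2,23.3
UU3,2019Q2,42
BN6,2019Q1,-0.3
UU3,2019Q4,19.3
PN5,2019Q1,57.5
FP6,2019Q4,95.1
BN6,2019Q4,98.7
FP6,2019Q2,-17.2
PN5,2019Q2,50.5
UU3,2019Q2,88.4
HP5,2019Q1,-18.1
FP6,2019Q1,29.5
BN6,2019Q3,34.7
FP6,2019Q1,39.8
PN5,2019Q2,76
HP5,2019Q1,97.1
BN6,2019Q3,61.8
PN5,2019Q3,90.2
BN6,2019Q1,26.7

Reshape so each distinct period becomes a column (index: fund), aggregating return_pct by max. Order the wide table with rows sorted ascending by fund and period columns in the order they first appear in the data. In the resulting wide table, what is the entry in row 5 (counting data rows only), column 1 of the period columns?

88.4

With rows sorted ascending by fund, row 5 is fund=UU3. period columns in first-appearance order: 2019Q2, 2019Q3, 2019Q4, 2019Q1; column 1 is 2019Q2.
Long rows with fund=UU3, period=2019Q2: max(57, 42, 88.4) = 88.4.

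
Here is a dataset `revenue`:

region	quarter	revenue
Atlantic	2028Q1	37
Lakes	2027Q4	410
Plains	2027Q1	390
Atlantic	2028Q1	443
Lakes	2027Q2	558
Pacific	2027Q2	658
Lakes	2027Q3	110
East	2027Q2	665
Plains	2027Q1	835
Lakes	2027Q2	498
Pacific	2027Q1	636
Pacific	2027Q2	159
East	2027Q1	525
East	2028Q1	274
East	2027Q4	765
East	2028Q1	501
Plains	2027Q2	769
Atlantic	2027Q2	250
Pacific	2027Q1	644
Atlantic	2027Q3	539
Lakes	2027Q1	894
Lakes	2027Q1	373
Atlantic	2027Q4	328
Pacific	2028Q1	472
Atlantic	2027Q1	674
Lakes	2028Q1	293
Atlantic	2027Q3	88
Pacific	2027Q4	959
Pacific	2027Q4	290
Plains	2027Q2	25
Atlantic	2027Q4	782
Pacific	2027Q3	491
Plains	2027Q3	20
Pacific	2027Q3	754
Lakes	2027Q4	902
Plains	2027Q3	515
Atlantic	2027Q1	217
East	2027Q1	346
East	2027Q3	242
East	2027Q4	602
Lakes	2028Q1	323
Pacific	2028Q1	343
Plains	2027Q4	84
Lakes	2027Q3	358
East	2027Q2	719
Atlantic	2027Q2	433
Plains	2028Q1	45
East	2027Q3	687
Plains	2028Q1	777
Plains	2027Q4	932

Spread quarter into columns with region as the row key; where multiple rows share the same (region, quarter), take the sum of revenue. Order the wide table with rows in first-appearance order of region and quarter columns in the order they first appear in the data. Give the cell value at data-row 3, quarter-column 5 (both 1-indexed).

With rows in first-appearance order of region, row 3 is region=Plains. quarter columns in first-appearance order: 2028Q1, 2027Q4, 2027Q1, 2027Q2, 2027Q3; column 5 is 2027Q3.
Long rows with region=Plains, quarter=2027Q3: 20 + 515 = 535.

535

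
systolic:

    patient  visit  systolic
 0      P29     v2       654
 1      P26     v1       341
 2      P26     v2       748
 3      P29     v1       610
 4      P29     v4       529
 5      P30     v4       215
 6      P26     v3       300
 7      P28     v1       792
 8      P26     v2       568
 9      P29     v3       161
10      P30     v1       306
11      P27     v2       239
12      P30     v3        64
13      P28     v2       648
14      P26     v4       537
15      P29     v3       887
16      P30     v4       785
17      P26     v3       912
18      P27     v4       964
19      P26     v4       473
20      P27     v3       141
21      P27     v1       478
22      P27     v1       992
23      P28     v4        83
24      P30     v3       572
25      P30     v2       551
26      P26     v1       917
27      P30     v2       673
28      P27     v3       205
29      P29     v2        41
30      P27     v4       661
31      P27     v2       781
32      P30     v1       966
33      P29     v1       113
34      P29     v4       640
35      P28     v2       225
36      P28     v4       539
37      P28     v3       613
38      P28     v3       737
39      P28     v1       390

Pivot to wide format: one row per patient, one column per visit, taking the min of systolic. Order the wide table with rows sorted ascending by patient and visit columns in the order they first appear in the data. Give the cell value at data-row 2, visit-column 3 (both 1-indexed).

661

With rows sorted ascending by patient, row 2 is patient=P27. visit columns in first-appearance order: v2, v1, v4, v3; column 3 is v4.
Long rows with patient=P27, visit=v4: min(964, 661) = 661.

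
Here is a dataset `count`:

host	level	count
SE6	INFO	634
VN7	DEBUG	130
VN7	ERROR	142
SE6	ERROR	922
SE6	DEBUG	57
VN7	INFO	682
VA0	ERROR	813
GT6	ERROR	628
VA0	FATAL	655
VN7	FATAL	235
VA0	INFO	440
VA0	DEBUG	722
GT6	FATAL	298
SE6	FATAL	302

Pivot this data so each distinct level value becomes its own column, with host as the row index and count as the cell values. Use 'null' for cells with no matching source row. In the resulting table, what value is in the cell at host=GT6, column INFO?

No long-format row has host=GT6 and level=INFO, so the cell is null.

null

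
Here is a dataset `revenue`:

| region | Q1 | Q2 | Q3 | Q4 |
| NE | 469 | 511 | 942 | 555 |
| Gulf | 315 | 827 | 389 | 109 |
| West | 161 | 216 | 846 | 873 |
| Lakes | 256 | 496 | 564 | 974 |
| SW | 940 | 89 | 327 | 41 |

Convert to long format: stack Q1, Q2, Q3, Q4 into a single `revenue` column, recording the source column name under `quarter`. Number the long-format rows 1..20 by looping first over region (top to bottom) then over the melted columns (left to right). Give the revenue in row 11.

20 rows total (5 × 4). Row 11: index ⌊(11-1)/4⌋ = 2 into region → West; (11-1) mod 4 = 2 into the melted columns → Q3.
So row 11 is (West, Q3, 846); revenue = 846.

846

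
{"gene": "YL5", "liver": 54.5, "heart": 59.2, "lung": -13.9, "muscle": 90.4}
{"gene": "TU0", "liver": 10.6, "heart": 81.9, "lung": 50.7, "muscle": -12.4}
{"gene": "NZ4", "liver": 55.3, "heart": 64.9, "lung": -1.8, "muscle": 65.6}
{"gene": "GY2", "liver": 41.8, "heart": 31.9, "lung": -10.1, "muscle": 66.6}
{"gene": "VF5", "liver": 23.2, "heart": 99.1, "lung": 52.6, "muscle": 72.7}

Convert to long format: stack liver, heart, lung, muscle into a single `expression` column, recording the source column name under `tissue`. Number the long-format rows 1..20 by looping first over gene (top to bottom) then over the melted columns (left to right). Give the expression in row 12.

20 rows total (5 × 4). Row 12: index ⌊(12-1)/4⌋ = 2 into gene → NZ4; (12-1) mod 4 = 3 into the melted columns → muscle.
So row 12 is (NZ4, muscle, 65.6); expression = 65.6.

65.6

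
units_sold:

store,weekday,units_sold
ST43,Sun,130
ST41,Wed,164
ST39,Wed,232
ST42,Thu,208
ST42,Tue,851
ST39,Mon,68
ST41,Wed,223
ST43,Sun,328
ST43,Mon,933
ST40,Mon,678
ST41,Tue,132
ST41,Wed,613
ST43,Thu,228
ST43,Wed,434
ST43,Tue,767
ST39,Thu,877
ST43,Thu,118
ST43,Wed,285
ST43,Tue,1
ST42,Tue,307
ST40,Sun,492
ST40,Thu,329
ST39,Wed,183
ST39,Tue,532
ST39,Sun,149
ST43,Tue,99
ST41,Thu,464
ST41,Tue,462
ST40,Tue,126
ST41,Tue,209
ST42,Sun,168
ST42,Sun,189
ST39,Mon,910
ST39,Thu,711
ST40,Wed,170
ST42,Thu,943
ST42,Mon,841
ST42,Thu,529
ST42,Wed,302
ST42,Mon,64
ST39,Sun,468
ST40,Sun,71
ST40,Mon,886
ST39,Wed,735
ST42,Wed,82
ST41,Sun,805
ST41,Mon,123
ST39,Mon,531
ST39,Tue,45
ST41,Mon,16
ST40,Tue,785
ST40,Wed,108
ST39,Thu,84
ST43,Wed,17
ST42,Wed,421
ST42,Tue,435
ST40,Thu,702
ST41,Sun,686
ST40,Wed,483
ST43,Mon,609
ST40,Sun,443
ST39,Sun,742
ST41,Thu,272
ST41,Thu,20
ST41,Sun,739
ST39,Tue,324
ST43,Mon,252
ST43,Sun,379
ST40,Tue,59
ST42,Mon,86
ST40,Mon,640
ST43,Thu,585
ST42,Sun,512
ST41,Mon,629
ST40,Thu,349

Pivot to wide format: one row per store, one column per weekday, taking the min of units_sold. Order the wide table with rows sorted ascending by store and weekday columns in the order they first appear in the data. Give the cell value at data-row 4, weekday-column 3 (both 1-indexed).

With rows sorted ascending by store, row 4 is store=ST42. weekday columns in first-appearance order: Sun, Wed, Thu, Tue, Mon; column 3 is Thu.
Long rows with store=ST42, weekday=Thu: min(208, 943, 529) = 208.

208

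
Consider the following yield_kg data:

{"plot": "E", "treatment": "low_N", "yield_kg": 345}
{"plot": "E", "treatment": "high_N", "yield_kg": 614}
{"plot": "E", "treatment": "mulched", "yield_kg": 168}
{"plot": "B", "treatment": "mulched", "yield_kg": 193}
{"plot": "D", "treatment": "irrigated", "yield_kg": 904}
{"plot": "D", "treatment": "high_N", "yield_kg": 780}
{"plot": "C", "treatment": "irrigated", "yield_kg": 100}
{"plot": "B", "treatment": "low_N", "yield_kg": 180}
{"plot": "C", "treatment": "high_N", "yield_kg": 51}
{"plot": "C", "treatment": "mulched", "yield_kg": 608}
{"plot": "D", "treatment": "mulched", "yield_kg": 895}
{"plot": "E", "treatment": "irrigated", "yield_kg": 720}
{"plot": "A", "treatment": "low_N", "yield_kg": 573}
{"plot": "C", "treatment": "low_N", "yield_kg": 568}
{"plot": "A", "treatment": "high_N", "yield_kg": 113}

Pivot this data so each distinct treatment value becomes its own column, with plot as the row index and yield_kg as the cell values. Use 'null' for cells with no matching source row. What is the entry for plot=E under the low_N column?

The long row with plot=E, treatment=low_N has yield_kg=345.

345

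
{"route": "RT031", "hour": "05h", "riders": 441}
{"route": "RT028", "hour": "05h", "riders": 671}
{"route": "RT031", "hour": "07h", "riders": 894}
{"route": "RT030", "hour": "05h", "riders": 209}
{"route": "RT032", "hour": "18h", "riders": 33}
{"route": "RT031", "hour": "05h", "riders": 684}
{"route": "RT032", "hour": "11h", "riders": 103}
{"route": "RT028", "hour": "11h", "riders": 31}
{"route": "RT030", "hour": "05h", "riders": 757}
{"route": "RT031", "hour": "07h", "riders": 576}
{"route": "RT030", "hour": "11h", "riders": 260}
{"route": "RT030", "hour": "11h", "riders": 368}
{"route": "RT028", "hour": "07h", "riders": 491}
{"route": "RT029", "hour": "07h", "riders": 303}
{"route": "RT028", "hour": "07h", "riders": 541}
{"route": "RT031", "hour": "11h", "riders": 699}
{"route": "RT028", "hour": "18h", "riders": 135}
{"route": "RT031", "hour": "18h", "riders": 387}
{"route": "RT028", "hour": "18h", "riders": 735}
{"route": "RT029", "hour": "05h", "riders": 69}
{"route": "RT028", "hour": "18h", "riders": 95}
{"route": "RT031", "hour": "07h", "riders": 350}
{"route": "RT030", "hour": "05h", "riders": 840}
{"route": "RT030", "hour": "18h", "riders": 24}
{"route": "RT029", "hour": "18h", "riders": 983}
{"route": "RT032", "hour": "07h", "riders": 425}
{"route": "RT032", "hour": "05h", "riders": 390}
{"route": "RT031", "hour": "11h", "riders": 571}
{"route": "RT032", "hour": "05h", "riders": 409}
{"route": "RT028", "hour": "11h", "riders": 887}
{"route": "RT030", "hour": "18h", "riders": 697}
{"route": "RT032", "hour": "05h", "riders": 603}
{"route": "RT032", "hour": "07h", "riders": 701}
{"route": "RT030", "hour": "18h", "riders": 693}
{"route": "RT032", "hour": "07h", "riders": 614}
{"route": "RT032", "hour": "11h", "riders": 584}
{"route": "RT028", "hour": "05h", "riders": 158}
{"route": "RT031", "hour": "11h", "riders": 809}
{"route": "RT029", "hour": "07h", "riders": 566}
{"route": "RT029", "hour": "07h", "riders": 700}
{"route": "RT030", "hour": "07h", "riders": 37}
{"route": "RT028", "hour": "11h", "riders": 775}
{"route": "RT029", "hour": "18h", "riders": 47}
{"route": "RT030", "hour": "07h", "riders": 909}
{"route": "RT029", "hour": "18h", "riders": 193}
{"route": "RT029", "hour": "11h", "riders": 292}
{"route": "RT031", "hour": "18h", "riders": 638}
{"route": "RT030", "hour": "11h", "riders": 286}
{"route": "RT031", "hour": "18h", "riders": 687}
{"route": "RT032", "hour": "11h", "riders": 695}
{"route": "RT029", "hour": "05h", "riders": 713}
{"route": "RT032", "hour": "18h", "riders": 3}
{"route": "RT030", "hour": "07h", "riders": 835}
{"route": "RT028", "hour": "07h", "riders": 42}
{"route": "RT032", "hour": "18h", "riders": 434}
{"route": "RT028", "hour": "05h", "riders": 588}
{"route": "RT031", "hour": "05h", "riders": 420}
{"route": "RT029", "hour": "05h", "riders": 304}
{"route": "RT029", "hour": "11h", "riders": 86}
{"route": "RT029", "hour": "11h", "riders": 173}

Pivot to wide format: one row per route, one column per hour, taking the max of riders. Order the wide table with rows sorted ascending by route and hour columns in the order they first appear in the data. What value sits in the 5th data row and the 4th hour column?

695

With rows sorted ascending by route, row 5 is route=RT032. hour columns in first-appearance order: 05h, 07h, 18h, 11h; column 4 is 11h.
Long rows with route=RT032, hour=11h: max(103, 584, 695) = 695.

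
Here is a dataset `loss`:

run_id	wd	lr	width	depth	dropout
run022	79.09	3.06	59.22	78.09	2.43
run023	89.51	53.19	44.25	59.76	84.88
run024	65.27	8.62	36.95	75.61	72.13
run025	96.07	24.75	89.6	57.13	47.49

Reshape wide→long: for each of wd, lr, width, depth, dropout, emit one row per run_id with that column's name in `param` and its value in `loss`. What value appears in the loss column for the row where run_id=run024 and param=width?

Unpivoting turns each (run_id, wide-column) pair into one long row.
The wide cell at row run024, column width holds 36.95, so the long row (run024, width) has loss=36.95.

36.95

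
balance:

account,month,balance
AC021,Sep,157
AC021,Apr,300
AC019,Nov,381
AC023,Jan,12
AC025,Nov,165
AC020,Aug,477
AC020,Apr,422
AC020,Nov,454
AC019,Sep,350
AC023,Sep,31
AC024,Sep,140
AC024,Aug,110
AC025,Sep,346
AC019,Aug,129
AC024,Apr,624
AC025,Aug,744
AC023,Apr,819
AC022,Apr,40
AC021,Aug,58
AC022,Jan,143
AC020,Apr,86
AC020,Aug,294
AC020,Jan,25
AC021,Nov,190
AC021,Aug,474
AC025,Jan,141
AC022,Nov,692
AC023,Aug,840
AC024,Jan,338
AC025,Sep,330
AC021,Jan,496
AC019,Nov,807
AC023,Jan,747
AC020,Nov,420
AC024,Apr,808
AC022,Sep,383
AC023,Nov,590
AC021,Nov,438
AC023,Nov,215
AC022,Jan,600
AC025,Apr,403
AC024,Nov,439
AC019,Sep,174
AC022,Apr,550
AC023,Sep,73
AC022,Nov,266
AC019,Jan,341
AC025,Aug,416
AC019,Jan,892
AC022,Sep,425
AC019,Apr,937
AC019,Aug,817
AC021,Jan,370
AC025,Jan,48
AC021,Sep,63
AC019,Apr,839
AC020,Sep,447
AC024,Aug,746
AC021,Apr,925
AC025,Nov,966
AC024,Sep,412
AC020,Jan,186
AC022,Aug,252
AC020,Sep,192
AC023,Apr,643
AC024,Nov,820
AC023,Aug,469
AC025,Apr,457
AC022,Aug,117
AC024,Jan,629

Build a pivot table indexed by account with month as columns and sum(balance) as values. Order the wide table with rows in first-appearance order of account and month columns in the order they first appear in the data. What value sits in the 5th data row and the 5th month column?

771

With rows in first-appearance order of account, row 5 is account=AC020. month columns in first-appearance order: Sep, Apr, Nov, Jan, Aug; column 5 is Aug.
Long rows with account=AC020, month=Aug: 477 + 294 = 771.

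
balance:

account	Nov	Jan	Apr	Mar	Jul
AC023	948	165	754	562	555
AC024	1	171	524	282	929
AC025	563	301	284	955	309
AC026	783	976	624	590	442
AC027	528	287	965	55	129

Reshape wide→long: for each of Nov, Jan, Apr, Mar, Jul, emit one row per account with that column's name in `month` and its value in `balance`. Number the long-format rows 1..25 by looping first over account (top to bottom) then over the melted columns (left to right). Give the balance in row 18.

624

25 rows total (5 × 5). Row 18: index ⌊(18-1)/5⌋ = 3 into account → AC026; (18-1) mod 5 = 2 into the melted columns → Apr.
So row 18 is (AC026, Apr, 624); balance = 624.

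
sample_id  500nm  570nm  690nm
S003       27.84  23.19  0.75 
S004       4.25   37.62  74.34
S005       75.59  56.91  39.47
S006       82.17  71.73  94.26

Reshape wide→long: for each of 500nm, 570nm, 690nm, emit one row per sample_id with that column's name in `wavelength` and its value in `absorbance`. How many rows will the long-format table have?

12

4 sample_id values × 3 melted columns = 12 rows.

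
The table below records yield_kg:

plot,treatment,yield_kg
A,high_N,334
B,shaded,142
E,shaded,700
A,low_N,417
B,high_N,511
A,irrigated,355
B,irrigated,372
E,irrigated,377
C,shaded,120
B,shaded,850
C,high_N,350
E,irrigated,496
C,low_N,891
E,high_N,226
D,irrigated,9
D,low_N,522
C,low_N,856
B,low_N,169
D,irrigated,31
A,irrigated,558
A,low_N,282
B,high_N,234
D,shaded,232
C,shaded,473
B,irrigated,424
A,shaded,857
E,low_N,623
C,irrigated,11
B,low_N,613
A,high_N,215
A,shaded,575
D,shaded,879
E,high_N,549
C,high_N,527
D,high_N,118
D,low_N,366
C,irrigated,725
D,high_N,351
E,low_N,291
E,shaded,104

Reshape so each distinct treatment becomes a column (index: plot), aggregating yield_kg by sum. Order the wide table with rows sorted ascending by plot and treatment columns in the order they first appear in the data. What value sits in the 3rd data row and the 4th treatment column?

736

With rows sorted ascending by plot, row 3 is plot=C. treatment columns in first-appearance order: high_N, shaded, low_N, irrigated; column 4 is irrigated.
Long rows with plot=C, treatment=irrigated: 11 + 725 = 736.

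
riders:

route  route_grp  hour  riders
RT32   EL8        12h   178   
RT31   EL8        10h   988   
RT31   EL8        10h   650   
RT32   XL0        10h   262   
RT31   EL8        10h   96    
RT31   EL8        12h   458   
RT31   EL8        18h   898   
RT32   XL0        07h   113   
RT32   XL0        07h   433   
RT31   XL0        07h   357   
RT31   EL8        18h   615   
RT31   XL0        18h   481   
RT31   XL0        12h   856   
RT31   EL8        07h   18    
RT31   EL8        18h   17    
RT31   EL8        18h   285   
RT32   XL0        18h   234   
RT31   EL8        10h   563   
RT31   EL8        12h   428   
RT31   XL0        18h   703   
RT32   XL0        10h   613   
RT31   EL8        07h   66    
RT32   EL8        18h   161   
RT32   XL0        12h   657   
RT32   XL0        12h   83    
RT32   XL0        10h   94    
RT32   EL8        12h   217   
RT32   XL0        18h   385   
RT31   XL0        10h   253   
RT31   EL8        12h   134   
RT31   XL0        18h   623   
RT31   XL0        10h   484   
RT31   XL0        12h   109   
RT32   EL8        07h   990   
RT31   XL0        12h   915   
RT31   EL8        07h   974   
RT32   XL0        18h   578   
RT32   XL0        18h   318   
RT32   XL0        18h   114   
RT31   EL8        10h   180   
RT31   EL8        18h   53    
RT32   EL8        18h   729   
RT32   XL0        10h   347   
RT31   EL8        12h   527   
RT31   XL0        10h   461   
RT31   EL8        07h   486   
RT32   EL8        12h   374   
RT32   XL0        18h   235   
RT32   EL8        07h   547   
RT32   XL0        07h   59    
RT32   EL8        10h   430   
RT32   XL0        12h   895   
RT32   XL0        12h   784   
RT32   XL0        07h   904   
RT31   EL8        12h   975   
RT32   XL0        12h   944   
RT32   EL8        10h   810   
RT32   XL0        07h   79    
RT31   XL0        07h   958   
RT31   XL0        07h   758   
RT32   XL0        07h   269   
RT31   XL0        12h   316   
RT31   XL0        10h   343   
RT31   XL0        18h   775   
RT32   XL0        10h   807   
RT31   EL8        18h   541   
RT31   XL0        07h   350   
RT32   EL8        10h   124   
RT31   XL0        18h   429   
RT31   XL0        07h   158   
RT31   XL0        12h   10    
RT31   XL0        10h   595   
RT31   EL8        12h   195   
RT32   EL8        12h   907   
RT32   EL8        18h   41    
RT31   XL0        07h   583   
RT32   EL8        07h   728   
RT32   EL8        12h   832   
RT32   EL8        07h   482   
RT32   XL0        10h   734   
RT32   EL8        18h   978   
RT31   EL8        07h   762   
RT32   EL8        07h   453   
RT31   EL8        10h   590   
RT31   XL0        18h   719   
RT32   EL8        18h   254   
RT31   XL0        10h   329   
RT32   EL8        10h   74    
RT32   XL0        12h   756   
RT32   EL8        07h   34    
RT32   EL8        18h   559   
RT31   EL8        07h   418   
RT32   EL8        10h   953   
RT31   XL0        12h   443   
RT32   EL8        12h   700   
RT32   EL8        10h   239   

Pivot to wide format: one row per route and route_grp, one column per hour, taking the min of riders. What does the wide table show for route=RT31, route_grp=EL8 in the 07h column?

Rows with route=RT31, route_grp=EL8 and hour=07h: riders values are 18, 66, 974, 486, 762, 418.
min(18, 66, 974, 486, 762, 418) = 18.

18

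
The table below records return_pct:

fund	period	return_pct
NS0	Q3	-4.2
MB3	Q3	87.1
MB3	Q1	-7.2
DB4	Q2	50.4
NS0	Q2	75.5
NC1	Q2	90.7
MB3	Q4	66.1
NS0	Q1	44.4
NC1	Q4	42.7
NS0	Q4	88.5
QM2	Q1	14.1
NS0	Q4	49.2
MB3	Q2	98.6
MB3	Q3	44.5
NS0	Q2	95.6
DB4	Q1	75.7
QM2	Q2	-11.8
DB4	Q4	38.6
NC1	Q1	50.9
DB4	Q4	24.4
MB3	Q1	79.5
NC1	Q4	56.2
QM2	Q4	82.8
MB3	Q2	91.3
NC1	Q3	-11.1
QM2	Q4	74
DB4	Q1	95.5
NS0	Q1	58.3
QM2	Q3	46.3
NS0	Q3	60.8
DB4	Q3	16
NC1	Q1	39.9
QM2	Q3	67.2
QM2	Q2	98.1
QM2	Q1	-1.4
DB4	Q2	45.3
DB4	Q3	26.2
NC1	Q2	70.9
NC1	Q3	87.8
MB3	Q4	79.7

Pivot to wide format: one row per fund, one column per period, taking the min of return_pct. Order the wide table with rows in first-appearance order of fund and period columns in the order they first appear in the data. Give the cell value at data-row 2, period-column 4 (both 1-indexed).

66.1

With rows in first-appearance order of fund, row 2 is fund=MB3. period columns in first-appearance order: Q3, Q1, Q2, Q4; column 4 is Q4.
Long rows with fund=MB3, period=Q4: min(66.1, 79.7) = 66.1.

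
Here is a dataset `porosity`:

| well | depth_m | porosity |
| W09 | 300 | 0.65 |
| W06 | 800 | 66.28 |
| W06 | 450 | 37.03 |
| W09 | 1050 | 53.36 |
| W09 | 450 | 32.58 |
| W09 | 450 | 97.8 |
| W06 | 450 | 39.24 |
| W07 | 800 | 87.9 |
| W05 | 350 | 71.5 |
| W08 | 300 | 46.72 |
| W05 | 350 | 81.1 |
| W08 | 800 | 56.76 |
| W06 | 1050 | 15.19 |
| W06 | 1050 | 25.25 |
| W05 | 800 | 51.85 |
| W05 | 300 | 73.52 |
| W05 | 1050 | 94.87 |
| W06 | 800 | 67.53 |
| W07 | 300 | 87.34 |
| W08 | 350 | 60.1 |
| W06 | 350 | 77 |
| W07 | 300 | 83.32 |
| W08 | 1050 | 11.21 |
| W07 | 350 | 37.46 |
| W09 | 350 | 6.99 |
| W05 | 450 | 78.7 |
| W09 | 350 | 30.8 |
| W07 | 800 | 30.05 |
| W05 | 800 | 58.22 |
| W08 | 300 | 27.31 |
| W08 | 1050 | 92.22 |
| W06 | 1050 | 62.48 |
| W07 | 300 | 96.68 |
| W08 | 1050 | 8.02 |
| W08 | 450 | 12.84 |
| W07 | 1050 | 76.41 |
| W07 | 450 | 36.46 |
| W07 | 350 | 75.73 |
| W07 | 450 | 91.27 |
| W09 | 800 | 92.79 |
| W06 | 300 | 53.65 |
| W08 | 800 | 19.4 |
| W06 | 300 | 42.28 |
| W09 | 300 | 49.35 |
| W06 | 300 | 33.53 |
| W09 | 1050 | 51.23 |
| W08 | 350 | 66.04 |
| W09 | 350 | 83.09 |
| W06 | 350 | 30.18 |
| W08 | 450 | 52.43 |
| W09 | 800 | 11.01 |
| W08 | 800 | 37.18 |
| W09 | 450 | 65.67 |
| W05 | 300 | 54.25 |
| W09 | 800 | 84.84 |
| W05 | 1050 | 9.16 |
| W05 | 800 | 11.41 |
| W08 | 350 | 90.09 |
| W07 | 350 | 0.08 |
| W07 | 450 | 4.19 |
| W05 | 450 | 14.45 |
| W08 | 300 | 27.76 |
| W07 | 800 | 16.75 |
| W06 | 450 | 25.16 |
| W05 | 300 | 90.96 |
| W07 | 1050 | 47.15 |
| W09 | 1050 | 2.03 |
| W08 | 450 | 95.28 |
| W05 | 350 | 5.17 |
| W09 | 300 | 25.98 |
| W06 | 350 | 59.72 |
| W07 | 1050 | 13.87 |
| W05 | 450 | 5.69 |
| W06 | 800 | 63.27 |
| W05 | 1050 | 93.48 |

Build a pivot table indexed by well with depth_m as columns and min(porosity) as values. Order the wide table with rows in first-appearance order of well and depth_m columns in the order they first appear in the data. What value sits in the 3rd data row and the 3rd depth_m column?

With rows in first-appearance order of well, row 3 is well=W07. depth_m columns in first-appearance order: 300, 800, 450, 1050, 350; column 3 is 450.
Long rows with well=W07, depth_m=450: min(36.46, 91.27, 4.19) = 4.19.

4.19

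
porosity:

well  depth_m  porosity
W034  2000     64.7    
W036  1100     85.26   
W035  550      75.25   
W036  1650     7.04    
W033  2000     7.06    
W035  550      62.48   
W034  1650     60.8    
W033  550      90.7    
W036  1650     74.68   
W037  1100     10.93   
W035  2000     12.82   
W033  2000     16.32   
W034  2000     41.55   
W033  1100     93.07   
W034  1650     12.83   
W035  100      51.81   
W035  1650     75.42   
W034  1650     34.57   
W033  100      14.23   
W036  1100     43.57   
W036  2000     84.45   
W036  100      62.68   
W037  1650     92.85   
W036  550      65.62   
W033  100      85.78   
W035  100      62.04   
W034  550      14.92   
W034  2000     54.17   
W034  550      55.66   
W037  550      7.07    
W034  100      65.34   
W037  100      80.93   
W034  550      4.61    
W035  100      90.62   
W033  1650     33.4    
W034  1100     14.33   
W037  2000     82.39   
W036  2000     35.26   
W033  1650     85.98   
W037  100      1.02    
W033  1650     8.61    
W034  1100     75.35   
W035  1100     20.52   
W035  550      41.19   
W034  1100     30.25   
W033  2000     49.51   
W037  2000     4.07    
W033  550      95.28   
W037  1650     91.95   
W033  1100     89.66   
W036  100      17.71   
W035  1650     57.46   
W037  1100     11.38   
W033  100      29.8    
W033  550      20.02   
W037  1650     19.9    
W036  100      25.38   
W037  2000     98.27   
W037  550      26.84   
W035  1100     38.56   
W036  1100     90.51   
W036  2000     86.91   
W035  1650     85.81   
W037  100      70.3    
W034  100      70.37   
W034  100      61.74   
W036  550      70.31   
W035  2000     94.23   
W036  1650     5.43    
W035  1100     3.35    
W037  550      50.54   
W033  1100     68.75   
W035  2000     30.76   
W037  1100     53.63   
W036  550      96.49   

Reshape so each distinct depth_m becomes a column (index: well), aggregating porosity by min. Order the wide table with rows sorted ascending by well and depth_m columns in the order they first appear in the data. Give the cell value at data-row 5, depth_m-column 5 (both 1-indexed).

With rows sorted ascending by well, row 5 is well=W037. depth_m columns in first-appearance order: 2000, 1100, 550, 1650, 100; column 5 is 100.
Long rows with well=W037, depth_m=100: min(80.93, 1.02, 70.3) = 1.02.

1.02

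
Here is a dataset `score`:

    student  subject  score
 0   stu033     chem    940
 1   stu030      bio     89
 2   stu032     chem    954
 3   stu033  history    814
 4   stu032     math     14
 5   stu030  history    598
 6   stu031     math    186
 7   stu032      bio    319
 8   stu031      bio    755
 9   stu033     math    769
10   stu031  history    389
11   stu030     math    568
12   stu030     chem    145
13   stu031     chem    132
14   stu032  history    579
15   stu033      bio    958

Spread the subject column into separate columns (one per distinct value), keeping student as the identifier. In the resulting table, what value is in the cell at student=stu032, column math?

Wide layout: rows indexed by student, columns are the 4 distinct subject values (chem, bio, history, math).
Cell (student=stu032, subject=math) draws from the long row where student=stu032 and subject=math, which has score=14.

14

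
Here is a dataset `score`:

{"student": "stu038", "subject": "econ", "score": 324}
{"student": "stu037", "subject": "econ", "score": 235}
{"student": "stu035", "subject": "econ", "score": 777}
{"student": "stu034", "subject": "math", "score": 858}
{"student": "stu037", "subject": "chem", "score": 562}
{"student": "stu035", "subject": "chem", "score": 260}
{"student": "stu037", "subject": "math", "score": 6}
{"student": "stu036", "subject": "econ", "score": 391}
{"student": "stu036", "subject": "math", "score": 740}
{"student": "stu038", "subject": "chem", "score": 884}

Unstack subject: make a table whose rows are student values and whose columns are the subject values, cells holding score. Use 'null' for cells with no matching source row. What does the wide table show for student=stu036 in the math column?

740

The long row with student=stu036, subject=math has score=740.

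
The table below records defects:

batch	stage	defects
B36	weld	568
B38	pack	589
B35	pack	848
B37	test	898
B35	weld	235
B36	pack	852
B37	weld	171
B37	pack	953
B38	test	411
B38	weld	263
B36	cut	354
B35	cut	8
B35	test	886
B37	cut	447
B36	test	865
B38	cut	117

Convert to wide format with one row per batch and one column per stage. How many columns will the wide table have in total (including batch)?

5

1 column for batch plus 4 distinct stage values → 5 columns.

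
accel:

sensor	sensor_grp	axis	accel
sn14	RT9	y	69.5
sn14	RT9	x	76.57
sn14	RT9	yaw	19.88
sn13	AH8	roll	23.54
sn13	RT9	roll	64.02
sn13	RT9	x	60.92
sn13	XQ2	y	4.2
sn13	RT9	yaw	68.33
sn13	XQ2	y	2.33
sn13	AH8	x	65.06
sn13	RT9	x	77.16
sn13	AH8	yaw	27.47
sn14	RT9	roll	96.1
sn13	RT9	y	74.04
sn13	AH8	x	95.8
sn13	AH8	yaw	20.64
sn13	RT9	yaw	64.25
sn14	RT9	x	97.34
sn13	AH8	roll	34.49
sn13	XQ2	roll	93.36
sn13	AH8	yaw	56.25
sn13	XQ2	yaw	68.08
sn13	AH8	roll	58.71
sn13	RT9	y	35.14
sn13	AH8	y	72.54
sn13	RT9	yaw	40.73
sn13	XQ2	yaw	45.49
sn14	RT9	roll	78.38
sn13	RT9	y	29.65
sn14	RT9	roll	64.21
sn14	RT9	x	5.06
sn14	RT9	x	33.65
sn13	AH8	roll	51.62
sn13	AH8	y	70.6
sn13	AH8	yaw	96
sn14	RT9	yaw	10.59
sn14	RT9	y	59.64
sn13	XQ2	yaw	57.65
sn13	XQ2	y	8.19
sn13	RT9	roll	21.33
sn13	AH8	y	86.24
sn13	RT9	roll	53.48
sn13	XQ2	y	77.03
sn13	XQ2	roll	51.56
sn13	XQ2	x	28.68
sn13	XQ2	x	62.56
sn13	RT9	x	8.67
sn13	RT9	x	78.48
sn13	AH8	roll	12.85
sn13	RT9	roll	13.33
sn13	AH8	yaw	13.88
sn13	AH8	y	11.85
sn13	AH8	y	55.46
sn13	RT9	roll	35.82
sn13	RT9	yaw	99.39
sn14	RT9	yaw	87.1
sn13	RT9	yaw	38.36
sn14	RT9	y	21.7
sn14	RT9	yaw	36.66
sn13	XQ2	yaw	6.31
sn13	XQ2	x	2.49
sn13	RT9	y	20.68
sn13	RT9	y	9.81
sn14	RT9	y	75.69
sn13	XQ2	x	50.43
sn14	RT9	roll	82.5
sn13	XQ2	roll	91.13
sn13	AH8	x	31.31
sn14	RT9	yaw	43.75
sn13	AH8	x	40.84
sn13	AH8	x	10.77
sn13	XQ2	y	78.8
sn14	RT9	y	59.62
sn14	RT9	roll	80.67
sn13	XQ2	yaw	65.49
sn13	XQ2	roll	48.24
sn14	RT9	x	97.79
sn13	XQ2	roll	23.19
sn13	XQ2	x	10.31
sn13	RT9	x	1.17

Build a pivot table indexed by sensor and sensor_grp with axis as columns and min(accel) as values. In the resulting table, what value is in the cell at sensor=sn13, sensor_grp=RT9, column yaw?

38.36

Rows with sensor=sn13, sensor_grp=RT9 and axis=yaw: accel values are 68.33, 64.25, 40.73, 99.39, 38.36.
min(68.33, 64.25, 40.73, 99.39, 38.36) = 38.36.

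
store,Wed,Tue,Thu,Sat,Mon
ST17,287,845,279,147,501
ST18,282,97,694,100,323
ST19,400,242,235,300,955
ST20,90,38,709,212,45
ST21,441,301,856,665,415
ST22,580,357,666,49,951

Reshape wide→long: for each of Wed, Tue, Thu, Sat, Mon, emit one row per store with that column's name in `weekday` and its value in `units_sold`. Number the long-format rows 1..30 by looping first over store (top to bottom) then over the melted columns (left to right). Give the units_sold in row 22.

301

30 rows total (6 × 5). Row 22: index ⌊(22-1)/5⌋ = 4 into store → ST21; (22-1) mod 5 = 1 into the melted columns → Tue.
So row 22 is (ST21, Tue, 301); units_sold = 301.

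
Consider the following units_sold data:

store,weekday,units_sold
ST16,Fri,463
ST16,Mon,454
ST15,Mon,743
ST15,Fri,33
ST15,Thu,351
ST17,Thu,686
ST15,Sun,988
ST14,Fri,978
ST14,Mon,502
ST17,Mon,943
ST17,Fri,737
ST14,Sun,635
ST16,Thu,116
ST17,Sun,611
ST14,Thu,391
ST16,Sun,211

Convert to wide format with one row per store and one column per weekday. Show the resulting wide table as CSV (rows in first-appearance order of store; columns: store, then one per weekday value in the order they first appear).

store,Fri,Mon,Thu,Sun
ST16,463,454,116,211
ST15,33,743,351,988
ST17,737,943,686,611
ST14,978,502,391,635

Columns: store plus the 4 distinct weekday values (Fri, Mon, Thu, Sun).
For example, row ST16 column Fri takes units_sold=463 from the long row (ST16, Fri).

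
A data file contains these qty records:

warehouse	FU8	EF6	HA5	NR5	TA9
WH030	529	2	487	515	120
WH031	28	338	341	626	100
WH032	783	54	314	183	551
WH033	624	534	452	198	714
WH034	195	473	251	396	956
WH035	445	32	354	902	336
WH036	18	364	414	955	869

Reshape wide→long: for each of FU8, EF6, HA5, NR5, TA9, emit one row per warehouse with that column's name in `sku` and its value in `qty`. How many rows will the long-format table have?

7 warehouse values × 5 melted columns = 35 rows.

35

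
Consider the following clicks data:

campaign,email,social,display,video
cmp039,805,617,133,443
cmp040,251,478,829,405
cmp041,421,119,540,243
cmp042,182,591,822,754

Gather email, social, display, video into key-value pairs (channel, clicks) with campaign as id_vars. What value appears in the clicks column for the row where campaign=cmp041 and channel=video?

Unpivoting turns each (campaign, wide-column) pair into one long row.
The wide cell at row cmp041, column video holds 243, so the long row (cmp041, video) has clicks=243.

243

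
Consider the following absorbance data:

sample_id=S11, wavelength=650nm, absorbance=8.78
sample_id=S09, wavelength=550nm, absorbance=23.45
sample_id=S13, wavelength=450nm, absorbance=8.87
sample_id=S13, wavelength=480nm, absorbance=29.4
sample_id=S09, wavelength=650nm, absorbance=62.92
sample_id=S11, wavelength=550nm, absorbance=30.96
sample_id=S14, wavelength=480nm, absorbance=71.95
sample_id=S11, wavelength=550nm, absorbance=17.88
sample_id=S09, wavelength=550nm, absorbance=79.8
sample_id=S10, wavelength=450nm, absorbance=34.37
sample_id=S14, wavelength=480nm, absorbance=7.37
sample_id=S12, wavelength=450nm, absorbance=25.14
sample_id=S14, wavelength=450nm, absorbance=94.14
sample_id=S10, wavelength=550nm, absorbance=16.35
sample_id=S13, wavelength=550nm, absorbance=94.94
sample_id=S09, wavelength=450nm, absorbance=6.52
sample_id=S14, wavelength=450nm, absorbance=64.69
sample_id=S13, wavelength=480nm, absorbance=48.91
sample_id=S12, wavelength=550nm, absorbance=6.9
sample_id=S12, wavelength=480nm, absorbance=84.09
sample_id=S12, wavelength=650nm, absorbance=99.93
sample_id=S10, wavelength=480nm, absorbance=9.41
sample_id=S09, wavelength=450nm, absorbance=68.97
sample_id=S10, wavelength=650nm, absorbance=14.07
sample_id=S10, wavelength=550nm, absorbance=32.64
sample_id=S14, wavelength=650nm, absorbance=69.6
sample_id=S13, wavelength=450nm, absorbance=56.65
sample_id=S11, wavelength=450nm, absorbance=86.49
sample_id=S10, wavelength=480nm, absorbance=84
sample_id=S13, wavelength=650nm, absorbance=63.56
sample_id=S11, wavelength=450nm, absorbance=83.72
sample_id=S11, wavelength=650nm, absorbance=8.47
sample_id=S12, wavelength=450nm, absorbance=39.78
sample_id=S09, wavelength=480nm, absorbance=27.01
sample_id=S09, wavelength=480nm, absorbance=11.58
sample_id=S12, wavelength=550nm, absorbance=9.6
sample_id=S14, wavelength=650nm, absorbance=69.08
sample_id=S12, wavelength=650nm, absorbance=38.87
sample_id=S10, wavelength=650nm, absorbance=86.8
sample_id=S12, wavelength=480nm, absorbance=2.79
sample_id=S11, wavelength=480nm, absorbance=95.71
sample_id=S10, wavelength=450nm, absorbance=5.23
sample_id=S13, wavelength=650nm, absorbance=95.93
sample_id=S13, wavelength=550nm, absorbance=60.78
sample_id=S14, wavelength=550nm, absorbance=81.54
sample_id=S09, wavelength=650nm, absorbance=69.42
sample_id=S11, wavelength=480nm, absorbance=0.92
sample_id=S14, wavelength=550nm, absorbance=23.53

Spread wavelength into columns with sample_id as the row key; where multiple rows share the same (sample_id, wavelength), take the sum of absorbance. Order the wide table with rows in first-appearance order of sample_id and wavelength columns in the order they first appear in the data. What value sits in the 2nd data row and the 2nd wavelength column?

With rows in first-appearance order of sample_id, row 2 is sample_id=S09. wavelength columns in first-appearance order: 650nm, 550nm, 450nm, 480nm; column 2 is 550nm.
Long rows with sample_id=S09, wavelength=550nm: 23.45 + 79.8 = 103.25.

103.25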